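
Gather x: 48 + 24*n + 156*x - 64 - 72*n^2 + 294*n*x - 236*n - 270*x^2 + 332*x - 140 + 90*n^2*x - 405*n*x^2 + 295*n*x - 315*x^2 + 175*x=-72*n^2 - 212*n + x^2*(-405*n - 585) + x*(90*n^2 + 589*n + 663) - 156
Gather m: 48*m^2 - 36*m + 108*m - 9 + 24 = 48*m^2 + 72*m + 15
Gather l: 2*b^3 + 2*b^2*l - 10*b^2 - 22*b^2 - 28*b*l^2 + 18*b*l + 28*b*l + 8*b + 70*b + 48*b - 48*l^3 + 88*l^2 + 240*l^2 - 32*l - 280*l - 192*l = 2*b^3 - 32*b^2 + 126*b - 48*l^3 + l^2*(328 - 28*b) + l*(2*b^2 + 46*b - 504)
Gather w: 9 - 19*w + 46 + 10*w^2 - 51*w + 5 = 10*w^2 - 70*w + 60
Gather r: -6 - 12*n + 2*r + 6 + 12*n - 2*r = 0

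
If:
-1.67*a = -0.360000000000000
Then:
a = 0.22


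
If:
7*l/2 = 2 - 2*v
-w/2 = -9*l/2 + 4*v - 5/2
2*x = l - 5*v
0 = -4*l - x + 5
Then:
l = 60/71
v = -34/71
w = 1167/71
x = 115/71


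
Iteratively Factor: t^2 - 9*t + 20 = (t - 4)*(t - 5)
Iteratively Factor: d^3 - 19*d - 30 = (d + 3)*(d^2 - 3*d - 10) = (d + 2)*(d + 3)*(d - 5)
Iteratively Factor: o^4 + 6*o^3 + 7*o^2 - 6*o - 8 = (o - 1)*(o^3 + 7*o^2 + 14*o + 8) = (o - 1)*(o + 2)*(o^2 + 5*o + 4) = (o - 1)*(o + 2)*(o + 4)*(o + 1)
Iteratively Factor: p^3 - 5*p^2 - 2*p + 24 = (p - 3)*(p^2 - 2*p - 8) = (p - 3)*(p + 2)*(p - 4)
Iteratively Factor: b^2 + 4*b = (b + 4)*(b)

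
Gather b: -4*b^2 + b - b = -4*b^2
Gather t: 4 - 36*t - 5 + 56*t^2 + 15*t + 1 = 56*t^2 - 21*t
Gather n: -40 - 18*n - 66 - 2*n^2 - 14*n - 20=-2*n^2 - 32*n - 126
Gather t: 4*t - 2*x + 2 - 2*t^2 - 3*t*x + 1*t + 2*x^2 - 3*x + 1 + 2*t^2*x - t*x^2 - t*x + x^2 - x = t^2*(2*x - 2) + t*(-x^2 - 4*x + 5) + 3*x^2 - 6*x + 3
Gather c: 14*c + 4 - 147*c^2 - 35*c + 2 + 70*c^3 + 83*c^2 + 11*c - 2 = 70*c^3 - 64*c^2 - 10*c + 4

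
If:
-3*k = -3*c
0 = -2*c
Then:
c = 0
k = 0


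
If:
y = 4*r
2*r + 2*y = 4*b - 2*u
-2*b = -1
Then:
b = 1/2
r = y/4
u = 1 - 5*y/4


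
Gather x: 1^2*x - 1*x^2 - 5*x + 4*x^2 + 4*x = 3*x^2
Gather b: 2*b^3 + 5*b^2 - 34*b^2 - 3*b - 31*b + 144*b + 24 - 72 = 2*b^3 - 29*b^2 + 110*b - 48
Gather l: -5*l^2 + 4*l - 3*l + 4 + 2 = -5*l^2 + l + 6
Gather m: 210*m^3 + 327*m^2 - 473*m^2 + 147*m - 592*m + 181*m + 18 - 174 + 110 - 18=210*m^3 - 146*m^2 - 264*m - 64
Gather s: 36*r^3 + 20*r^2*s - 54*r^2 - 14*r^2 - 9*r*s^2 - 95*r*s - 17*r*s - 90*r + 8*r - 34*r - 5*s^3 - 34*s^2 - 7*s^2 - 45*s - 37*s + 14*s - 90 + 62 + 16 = 36*r^3 - 68*r^2 - 116*r - 5*s^3 + s^2*(-9*r - 41) + s*(20*r^2 - 112*r - 68) - 12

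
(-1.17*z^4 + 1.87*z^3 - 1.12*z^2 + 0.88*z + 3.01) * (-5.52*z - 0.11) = 6.4584*z^5 - 10.1937*z^4 + 5.9767*z^3 - 4.7344*z^2 - 16.712*z - 0.3311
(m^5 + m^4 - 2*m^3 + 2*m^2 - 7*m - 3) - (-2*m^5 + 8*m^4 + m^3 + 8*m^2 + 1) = 3*m^5 - 7*m^4 - 3*m^3 - 6*m^2 - 7*m - 4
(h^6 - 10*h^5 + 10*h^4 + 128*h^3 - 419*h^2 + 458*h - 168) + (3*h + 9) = h^6 - 10*h^5 + 10*h^4 + 128*h^3 - 419*h^2 + 461*h - 159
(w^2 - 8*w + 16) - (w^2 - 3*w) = 16 - 5*w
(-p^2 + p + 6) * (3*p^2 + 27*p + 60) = -3*p^4 - 24*p^3 - 15*p^2 + 222*p + 360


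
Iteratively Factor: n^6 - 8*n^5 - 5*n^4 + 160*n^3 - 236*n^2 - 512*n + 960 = (n - 2)*(n^5 - 6*n^4 - 17*n^3 + 126*n^2 + 16*n - 480) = (n - 5)*(n - 2)*(n^4 - n^3 - 22*n^2 + 16*n + 96) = (n - 5)*(n - 2)*(n + 4)*(n^3 - 5*n^2 - 2*n + 24) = (n - 5)*(n - 4)*(n - 2)*(n + 4)*(n^2 - n - 6) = (n - 5)*(n - 4)*(n - 3)*(n - 2)*(n + 4)*(n + 2)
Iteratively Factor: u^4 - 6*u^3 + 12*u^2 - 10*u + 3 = (u - 1)*(u^3 - 5*u^2 + 7*u - 3) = (u - 1)^2*(u^2 - 4*u + 3) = (u - 3)*(u - 1)^2*(u - 1)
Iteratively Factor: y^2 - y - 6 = (y + 2)*(y - 3)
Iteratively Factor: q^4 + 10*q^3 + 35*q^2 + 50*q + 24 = (q + 1)*(q^3 + 9*q^2 + 26*q + 24) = (q + 1)*(q + 2)*(q^2 + 7*q + 12) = (q + 1)*(q + 2)*(q + 4)*(q + 3)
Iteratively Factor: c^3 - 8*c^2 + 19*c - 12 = (c - 4)*(c^2 - 4*c + 3) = (c - 4)*(c - 3)*(c - 1)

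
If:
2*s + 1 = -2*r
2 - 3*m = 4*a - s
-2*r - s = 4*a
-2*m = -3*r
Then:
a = 5/72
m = 1/3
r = 2/9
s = -13/18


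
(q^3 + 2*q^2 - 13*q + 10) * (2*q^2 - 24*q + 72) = 2*q^5 - 20*q^4 - 2*q^3 + 476*q^2 - 1176*q + 720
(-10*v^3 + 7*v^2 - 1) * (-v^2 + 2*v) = 10*v^5 - 27*v^4 + 14*v^3 + v^2 - 2*v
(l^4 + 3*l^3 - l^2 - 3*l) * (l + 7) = l^5 + 10*l^4 + 20*l^3 - 10*l^2 - 21*l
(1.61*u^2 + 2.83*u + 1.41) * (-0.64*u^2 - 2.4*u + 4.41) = -1.0304*u^4 - 5.6752*u^3 - 0.594299999999999*u^2 + 9.0963*u + 6.2181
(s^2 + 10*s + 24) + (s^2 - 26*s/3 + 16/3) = 2*s^2 + 4*s/3 + 88/3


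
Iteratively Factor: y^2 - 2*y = (y)*(y - 2)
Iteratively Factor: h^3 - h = (h - 1)*(h^2 + h) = (h - 1)*(h + 1)*(h)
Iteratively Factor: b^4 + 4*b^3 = (b)*(b^3 + 4*b^2) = b*(b + 4)*(b^2) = b^2*(b + 4)*(b)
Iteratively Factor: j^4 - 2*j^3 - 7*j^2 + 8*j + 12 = (j - 3)*(j^3 + j^2 - 4*j - 4) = (j - 3)*(j + 1)*(j^2 - 4) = (j - 3)*(j + 1)*(j + 2)*(j - 2)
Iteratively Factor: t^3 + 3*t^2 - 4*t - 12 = (t - 2)*(t^2 + 5*t + 6) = (t - 2)*(t + 3)*(t + 2)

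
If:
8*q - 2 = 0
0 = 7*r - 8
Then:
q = 1/4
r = 8/7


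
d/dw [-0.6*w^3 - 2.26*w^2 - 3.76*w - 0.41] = -1.8*w^2 - 4.52*w - 3.76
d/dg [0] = 0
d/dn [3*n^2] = 6*n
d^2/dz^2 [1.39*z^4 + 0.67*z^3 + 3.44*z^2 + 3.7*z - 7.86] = 16.68*z^2 + 4.02*z + 6.88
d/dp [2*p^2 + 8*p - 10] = 4*p + 8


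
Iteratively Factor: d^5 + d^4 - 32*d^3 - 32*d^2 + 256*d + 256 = (d + 4)*(d^4 - 3*d^3 - 20*d^2 + 48*d + 64) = (d + 4)^2*(d^3 - 7*d^2 + 8*d + 16) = (d - 4)*(d + 4)^2*(d^2 - 3*d - 4) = (d - 4)^2*(d + 4)^2*(d + 1)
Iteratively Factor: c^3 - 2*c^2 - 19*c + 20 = (c - 5)*(c^2 + 3*c - 4) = (c - 5)*(c - 1)*(c + 4)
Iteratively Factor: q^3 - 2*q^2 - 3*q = (q - 3)*(q^2 + q) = q*(q - 3)*(q + 1)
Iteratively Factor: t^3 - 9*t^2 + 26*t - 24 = (t - 4)*(t^2 - 5*t + 6) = (t - 4)*(t - 3)*(t - 2)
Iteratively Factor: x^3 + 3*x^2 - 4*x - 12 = (x - 2)*(x^2 + 5*x + 6) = (x - 2)*(x + 2)*(x + 3)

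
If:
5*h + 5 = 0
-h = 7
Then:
No Solution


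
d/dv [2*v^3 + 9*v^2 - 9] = 6*v*(v + 3)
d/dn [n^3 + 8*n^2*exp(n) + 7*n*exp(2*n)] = 8*n^2*exp(n) + 3*n^2 + 14*n*exp(2*n) + 16*n*exp(n) + 7*exp(2*n)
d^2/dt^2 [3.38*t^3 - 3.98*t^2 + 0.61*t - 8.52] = 20.28*t - 7.96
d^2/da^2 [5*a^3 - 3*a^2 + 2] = 30*a - 6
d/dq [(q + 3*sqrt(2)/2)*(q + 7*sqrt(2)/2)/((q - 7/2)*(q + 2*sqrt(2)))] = (-12*sqrt(2)*q^2 - 14*q^2 - 84*q - 56*sqrt(2)*q - 133 - 84*sqrt(2))/(4*q^4 - 28*q^3 + 16*sqrt(2)*q^3 - 112*sqrt(2)*q^2 + 81*q^2 - 224*q + 196*sqrt(2)*q + 392)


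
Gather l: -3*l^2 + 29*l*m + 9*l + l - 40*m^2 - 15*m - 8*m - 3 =-3*l^2 + l*(29*m + 10) - 40*m^2 - 23*m - 3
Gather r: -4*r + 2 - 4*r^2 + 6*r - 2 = -4*r^2 + 2*r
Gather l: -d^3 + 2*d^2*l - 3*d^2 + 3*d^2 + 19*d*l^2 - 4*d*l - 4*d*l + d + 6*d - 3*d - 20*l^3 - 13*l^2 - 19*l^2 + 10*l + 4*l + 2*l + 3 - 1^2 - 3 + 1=-d^3 + 4*d - 20*l^3 + l^2*(19*d - 32) + l*(2*d^2 - 8*d + 16)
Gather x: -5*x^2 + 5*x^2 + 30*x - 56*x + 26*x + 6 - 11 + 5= 0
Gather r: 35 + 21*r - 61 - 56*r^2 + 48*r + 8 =-56*r^2 + 69*r - 18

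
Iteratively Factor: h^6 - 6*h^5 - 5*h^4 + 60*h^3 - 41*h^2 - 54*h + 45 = (h - 5)*(h^5 - h^4 - 10*h^3 + 10*h^2 + 9*h - 9) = (h - 5)*(h - 1)*(h^4 - 10*h^2 + 9) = (h - 5)*(h - 1)*(h + 1)*(h^3 - h^2 - 9*h + 9) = (h - 5)*(h - 3)*(h - 1)*(h + 1)*(h^2 + 2*h - 3) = (h - 5)*(h - 3)*(h - 1)*(h + 1)*(h + 3)*(h - 1)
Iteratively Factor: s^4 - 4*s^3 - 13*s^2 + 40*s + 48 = (s + 3)*(s^3 - 7*s^2 + 8*s + 16) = (s - 4)*(s + 3)*(s^2 - 3*s - 4) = (s - 4)^2*(s + 3)*(s + 1)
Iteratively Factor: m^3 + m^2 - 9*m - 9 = (m + 3)*(m^2 - 2*m - 3) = (m - 3)*(m + 3)*(m + 1)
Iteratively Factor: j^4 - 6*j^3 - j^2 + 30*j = (j - 5)*(j^3 - j^2 - 6*j) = j*(j - 5)*(j^2 - j - 6) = j*(j - 5)*(j - 3)*(j + 2)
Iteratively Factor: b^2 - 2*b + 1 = (b - 1)*(b - 1)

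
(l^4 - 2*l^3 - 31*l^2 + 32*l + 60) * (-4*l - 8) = -4*l^5 + 140*l^3 + 120*l^2 - 496*l - 480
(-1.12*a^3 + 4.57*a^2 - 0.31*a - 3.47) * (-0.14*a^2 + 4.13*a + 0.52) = 0.1568*a^5 - 5.2654*a^4 + 18.3351*a^3 + 1.5819*a^2 - 14.4923*a - 1.8044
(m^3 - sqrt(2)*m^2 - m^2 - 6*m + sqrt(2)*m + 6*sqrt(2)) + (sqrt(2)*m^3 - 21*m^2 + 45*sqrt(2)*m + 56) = m^3 + sqrt(2)*m^3 - 22*m^2 - sqrt(2)*m^2 - 6*m + 46*sqrt(2)*m + 6*sqrt(2) + 56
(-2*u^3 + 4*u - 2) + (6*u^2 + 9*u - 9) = -2*u^3 + 6*u^2 + 13*u - 11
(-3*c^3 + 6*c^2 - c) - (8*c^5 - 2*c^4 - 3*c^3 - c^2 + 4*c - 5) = -8*c^5 + 2*c^4 + 7*c^2 - 5*c + 5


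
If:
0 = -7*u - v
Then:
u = -v/7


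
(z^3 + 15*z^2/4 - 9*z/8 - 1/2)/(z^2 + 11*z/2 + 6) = (8*z^2 - 2*z - 1)/(4*(2*z + 3))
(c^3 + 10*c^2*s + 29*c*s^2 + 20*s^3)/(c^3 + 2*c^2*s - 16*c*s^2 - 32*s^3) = (-c^2 - 6*c*s - 5*s^2)/(-c^2 + 2*c*s + 8*s^2)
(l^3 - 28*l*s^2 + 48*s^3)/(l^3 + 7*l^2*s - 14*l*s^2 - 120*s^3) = (l - 2*s)/(l + 5*s)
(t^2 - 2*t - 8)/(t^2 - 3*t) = (t^2 - 2*t - 8)/(t*(t - 3))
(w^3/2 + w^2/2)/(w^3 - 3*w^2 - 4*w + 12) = w^2*(w + 1)/(2*(w^3 - 3*w^2 - 4*w + 12))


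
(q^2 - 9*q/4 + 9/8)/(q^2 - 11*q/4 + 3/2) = (q - 3/2)/(q - 2)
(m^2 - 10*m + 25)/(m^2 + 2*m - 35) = (m - 5)/(m + 7)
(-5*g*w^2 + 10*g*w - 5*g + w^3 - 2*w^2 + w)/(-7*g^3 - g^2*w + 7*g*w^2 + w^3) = (5*g*w^2 - 10*g*w + 5*g - w^3 + 2*w^2 - w)/(7*g^3 + g^2*w - 7*g*w^2 - w^3)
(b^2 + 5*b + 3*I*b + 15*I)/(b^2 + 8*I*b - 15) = (b + 5)/(b + 5*I)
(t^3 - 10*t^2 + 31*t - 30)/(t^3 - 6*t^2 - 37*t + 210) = (t^2 - 5*t + 6)/(t^2 - t - 42)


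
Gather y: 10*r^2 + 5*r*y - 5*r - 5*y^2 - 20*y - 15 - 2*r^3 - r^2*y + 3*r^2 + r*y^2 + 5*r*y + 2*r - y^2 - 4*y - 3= -2*r^3 + 13*r^2 - 3*r + y^2*(r - 6) + y*(-r^2 + 10*r - 24) - 18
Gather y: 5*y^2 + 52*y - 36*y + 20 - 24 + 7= 5*y^2 + 16*y + 3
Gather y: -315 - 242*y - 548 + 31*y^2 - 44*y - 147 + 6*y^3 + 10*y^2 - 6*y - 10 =6*y^3 + 41*y^2 - 292*y - 1020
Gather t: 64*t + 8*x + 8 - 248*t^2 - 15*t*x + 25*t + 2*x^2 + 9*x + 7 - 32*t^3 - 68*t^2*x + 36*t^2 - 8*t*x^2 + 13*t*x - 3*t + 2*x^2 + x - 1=-32*t^3 + t^2*(-68*x - 212) + t*(-8*x^2 - 2*x + 86) + 4*x^2 + 18*x + 14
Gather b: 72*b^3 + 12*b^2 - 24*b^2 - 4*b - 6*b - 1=72*b^3 - 12*b^2 - 10*b - 1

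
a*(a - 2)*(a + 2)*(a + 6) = a^4 + 6*a^3 - 4*a^2 - 24*a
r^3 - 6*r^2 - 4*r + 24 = (r - 6)*(r - 2)*(r + 2)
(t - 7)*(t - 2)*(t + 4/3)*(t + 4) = t^4 - 11*t^3/3 - 86*t^2/3 + 80*t/3 + 224/3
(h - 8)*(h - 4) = h^2 - 12*h + 32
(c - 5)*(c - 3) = c^2 - 8*c + 15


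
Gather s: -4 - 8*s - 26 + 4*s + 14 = -4*s - 16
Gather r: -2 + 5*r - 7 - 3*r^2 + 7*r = -3*r^2 + 12*r - 9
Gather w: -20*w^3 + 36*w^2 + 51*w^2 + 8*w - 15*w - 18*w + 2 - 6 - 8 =-20*w^3 + 87*w^2 - 25*w - 12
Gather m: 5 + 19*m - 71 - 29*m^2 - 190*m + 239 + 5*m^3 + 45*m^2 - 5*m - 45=5*m^3 + 16*m^2 - 176*m + 128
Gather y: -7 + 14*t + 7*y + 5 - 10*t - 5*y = 4*t + 2*y - 2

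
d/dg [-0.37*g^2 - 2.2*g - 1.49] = -0.74*g - 2.2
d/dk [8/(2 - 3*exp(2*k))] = 48*exp(2*k)/(3*exp(2*k) - 2)^2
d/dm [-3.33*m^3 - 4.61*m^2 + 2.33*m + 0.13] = -9.99*m^2 - 9.22*m + 2.33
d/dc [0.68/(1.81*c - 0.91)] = -1.2308/(1.81*c - 0.91)^2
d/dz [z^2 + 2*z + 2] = 2*z + 2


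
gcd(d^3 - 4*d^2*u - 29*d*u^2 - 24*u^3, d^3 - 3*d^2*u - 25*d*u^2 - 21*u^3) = d^2 + 4*d*u + 3*u^2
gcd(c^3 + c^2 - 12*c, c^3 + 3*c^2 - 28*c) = c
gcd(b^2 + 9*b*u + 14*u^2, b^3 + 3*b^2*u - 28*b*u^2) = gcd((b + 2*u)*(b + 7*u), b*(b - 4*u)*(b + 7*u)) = b + 7*u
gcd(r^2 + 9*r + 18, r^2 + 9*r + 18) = r^2 + 9*r + 18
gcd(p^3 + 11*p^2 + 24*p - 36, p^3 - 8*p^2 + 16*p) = 1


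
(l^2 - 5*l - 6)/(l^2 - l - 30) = (l + 1)/(l + 5)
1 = 1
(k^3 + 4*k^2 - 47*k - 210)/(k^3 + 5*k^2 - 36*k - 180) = (k - 7)/(k - 6)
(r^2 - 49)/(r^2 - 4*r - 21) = (r + 7)/(r + 3)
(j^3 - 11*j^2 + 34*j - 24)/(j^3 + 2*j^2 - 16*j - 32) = (j^2 - 7*j + 6)/(j^2 + 6*j + 8)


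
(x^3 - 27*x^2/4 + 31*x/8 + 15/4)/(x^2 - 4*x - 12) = (8*x^2 - 6*x - 5)/(8*(x + 2))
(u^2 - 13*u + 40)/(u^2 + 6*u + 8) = (u^2 - 13*u + 40)/(u^2 + 6*u + 8)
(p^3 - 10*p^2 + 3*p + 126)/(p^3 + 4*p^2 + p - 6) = (p^2 - 13*p + 42)/(p^2 + p - 2)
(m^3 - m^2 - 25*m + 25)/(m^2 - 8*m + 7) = (m^2 - 25)/(m - 7)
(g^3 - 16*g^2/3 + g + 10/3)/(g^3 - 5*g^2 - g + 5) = (g + 2/3)/(g + 1)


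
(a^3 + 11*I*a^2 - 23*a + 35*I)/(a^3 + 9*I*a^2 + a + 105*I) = (a - I)/(a - 3*I)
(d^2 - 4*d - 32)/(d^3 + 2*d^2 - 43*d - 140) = (d - 8)/(d^2 - 2*d - 35)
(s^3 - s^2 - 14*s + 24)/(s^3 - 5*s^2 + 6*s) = (s + 4)/s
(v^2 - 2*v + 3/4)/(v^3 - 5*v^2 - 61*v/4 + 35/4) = (2*v - 3)/(2*v^2 - 9*v - 35)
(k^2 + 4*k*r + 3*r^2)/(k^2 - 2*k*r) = (k^2 + 4*k*r + 3*r^2)/(k*(k - 2*r))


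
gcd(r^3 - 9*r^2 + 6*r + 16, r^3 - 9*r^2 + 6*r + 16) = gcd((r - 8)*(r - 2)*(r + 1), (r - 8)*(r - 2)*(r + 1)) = r^3 - 9*r^2 + 6*r + 16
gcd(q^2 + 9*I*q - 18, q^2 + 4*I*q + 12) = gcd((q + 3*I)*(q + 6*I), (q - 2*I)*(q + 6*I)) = q + 6*I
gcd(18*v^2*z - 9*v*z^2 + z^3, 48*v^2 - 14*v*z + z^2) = -6*v + z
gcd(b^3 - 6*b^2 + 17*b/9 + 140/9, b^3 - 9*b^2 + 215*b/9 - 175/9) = b^2 - 22*b/3 + 35/3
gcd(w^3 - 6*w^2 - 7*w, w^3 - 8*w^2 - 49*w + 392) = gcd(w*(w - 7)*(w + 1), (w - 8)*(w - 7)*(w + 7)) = w - 7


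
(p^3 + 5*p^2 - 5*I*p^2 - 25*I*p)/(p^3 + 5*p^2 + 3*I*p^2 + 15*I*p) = (p - 5*I)/(p + 3*I)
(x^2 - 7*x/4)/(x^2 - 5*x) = (x - 7/4)/(x - 5)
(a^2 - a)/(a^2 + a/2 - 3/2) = 2*a/(2*a + 3)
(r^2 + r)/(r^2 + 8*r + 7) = r/(r + 7)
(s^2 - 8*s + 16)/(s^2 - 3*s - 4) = (s - 4)/(s + 1)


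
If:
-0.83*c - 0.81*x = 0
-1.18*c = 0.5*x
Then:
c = 0.00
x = 0.00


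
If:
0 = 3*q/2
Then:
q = 0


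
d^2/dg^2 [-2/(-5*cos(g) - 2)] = 10*(5*sin(g)^2 + 2*cos(g) + 5)/(5*cos(g) + 2)^3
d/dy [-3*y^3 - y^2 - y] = -9*y^2 - 2*y - 1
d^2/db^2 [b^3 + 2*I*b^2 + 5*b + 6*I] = 6*b + 4*I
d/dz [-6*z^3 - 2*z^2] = 2*z*(-9*z - 2)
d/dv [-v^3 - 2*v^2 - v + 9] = -3*v^2 - 4*v - 1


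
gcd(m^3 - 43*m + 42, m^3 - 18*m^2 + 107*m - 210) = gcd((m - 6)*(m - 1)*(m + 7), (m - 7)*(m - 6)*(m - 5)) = m - 6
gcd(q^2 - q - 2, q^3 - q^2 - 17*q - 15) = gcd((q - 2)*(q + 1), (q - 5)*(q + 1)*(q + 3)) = q + 1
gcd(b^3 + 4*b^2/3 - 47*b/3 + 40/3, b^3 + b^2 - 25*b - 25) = b + 5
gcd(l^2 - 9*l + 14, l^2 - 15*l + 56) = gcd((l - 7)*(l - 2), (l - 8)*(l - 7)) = l - 7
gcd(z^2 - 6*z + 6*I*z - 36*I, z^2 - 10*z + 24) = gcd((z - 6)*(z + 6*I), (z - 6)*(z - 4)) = z - 6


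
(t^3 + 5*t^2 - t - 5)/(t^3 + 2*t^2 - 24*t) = (t^3 + 5*t^2 - t - 5)/(t*(t^2 + 2*t - 24))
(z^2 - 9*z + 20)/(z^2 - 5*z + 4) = (z - 5)/(z - 1)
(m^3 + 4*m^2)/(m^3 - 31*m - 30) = m^2*(m + 4)/(m^3 - 31*m - 30)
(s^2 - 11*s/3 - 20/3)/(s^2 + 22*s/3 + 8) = (s - 5)/(s + 6)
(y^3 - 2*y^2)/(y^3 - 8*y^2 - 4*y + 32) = y^2/(y^2 - 6*y - 16)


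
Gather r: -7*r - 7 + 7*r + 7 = 0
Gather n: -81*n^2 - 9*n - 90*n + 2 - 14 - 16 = -81*n^2 - 99*n - 28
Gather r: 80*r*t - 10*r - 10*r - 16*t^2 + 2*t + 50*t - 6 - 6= r*(80*t - 20) - 16*t^2 + 52*t - 12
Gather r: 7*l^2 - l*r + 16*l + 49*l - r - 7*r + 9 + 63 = 7*l^2 + 65*l + r*(-l - 8) + 72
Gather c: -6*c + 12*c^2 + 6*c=12*c^2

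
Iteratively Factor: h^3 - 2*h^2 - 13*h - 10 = (h - 5)*(h^2 + 3*h + 2) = (h - 5)*(h + 2)*(h + 1)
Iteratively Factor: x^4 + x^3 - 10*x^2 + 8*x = (x - 1)*(x^3 + 2*x^2 - 8*x) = (x - 2)*(x - 1)*(x^2 + 4*x) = x*(x - 2)*(x - 1)*(x + 4)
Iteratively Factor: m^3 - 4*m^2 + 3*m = (m - 1)*(m^2 - 3*m) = (m - 3)*(m - 1)*(m)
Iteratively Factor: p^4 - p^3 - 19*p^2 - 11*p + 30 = (p - 5)*(p^3 + 4*p^2 + p - 6) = (p - 5)*(p - 1)*(p^2 + 5*p + 6) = (p - 5)*(p - 1)*(p + 3)*(p + 2)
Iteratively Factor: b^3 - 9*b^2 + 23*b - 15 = (b - 1)*(b^2 - 8*b + 15) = (b - 3)*(b - 1)*(b - 5)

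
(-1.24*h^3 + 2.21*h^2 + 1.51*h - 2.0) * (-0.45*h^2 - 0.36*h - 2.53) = 0.558*h^5 - 0.5481*h^4 + 1.6621*h^3 - 5.2349*h^2 - 3.1003*h + 5.06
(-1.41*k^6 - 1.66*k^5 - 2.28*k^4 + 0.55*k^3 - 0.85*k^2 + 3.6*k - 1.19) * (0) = 0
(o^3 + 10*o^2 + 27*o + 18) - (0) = o^3 + 10*o^2 + 27*o + 18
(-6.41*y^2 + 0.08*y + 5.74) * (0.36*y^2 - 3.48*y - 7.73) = -2.3076*y^4 + 22.3356*y^3 + 51.3373*y^2 - 20.5936*y - 44.3702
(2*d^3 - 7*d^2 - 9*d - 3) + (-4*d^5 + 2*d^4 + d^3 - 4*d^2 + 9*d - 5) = -4*d^5 + 2*d^4 + 3*d^3 - 11*d^2 - 8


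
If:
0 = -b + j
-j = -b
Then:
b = j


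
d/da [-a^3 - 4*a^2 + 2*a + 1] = -3*a^2 - 8*a + 2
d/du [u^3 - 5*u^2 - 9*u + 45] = 3*u^2 - 10*u - 9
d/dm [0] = 0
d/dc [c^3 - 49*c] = 3*c^2 - 49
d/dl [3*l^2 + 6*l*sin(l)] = 6*l*cos(l) + 6*l + 6*sin(l)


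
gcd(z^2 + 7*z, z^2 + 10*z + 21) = z + 7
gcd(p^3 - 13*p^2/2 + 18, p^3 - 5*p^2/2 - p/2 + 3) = p - 2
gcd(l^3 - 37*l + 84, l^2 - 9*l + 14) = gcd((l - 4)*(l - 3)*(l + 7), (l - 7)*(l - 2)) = 1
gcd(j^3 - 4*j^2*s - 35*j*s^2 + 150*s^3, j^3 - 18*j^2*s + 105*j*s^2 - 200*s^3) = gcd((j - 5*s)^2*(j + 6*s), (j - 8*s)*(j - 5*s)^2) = j^2 - 10*j*s + 25*s^2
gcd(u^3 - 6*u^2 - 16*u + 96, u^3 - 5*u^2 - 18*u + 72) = u^2 - 2*u - 24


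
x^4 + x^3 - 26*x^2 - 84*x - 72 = (x - 6)*(x + 2)^2*(x + 3)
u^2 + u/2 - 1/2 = (u - 1/2)*(u + 1)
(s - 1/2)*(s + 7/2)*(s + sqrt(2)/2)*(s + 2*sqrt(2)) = s^4 + 3*s^3 + 5*sqrt(2)*s^3/2 + s^2/4 + 15*sqrt(2)*s^2/2 - 35*sqrt(2)*s/8 + 6*s - 7/2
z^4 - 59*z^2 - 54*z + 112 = (z - 8)*(z - 1)*(z + 2)*(z + 7)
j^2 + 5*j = j*(j + 5)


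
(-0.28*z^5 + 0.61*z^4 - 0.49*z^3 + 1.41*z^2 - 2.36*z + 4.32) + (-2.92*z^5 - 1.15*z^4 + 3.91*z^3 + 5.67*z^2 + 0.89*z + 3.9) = -3.2*z^5 - 0.54*z^4 + 3.42*z^3 + 7.08*z^2 - 1.47*z + 8.22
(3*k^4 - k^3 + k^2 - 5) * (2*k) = 6*k^5 - 2*k^4 + 2*k^3 - 10*k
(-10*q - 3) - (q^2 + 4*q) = -q^2 - 14*q - 3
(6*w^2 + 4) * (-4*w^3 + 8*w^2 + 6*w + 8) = -24*w^5 + 48*w^4 + 20*w^3 + 80*w^2 + 24*w + 32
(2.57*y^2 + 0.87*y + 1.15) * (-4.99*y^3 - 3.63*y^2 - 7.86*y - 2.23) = -12.8243*y^5 - 13.6704*y^4 - 29.0968*y^3 - 16.7438*y^2 - 10.9791*y - 2.5645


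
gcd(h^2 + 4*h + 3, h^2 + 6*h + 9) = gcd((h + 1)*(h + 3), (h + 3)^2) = h + 3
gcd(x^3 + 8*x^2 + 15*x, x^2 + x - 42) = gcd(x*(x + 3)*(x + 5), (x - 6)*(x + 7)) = 1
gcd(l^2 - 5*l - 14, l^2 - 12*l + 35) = l - 7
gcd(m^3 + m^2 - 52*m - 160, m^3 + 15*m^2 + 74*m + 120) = m^2 + 9*m + 20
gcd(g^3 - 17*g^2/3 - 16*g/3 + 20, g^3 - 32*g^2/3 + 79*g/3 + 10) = g - 6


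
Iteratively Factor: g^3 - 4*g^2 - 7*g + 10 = (g + 2)*(g^2 - 6*g + 5) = (g - 5)*(g + 2)*(g - 1)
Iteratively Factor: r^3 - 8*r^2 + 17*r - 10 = (r - 2)*(r^2 - 6*r + 5) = (r - 5)*(r - 2)*(r - 1)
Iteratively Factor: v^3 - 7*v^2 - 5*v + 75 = (v - 5)*(v^2 - 2*v - 15) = (v - 5)*(v + 3)*(v - 5)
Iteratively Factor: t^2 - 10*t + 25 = (t - 5)*(t - 5)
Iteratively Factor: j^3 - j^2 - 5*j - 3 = (j + 1)*(j^2 - 2*j - 3) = (j - 3)*(j + 1)*(j + 1)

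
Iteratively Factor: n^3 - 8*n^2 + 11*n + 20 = (n + 1)*(n^2 - 9*n + 20) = (n - 5)*(n + 1)*(n - 4)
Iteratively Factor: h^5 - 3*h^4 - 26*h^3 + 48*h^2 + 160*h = (h - 4)*(h^4 + h^3 - 22*h^2 - 40*h) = (h - 4)*(h + 4)*(h^3 - 3*h^2 - 10*h) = (h - 4)*(h + 2)*(h + 4)*(h^2 - 5*h) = (h - 5)*(h - 4)*(h + 2)*(h + 4)*(h)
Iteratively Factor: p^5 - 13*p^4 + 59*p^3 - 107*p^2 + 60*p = (p - 1)*(p^4 - 12*p^3 + 47*p^2 - 60*p) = p*(p - 1)*(p^3 - 12*p^2 + 47*p - 60) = p*(p - 4)*(p - 1)*(p^2 - 8*p + 15) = p*(p - 4)*(p - 3)*(p - 1)*(p - 5)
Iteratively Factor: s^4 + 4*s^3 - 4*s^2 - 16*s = (s - 2)*(s^3 + 6*s^2 + 8*s) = (s - 2)*(s + 4)*(s^2 + 2*s) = s*(s - 2)*(s + 4)*(s + 2)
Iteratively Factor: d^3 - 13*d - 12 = (d + 1)*(d^2 - d - 12) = (d - 4)*(d + 1)*(d + 3)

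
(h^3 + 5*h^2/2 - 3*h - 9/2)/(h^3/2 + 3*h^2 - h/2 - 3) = (2*h^2 + 3*h - 9)/(h^2 + 5*h - 6)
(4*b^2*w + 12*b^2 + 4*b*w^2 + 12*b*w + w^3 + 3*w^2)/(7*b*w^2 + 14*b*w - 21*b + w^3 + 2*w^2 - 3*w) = (4*b^2 + 4*b*w + w^2)/(7*b*w - 7*b + w^2 - w)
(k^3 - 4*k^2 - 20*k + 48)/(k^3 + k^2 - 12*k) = (k^2 - 8*k + 12)/(k*(k - 3))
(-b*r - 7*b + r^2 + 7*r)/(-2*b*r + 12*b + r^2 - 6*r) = (b*r + 7*b - r^2 - 7*r)/(2*b*r - 12*b - r^2 + 6*r)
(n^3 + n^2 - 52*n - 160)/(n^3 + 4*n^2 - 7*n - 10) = (n^2 - 4*n - 32)/(n^2 - n - 2)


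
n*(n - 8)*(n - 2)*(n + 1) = n^4 - 9*n^3 + 6*n^2 + 16*n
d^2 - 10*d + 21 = (d - 7)*(d - 3)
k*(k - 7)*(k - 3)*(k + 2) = k^4 - 8*k^3 + k^2 + 42*k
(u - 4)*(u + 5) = u^2 + u - 20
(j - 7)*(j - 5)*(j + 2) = j^3 - 10*j^2 + 11*j + 70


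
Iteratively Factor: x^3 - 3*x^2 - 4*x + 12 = (x - 3)*(x^2 - 4) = (x - 3)*(x + 2)*(x - 2)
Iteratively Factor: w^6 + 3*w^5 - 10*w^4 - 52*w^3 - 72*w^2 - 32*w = (w + 2)*(w^5 + w^4 - 12*w^3 - 28*w^2 - 16*w) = (w + 1)*(w + 2)*(w^4 - 12*w^2 - 16*w) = (w + 1)*(w + 2)^2*(w^3 - 2*w^2 - 8*w) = w*(w + 1)*(w + 2)^2*(w^2 - 2*w - 8) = w*(w + 1)*(w + 2)^3*(w - 4)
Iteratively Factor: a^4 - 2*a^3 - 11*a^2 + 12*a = (a)*(a^3 - 2*a^2 - 11*a + 12) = a*(a - 4)*(a^2 + 2*a - 3) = a*(a - 4)*(a + 3)*(a - 1)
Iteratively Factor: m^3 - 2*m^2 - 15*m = (m - 5)*(m^2 + 3*m) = m*(m - 5)*(m + 3)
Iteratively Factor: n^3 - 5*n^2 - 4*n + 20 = (n - 5)*(n^2 - 4) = (n - 5)*(n - 2)*(n + 2)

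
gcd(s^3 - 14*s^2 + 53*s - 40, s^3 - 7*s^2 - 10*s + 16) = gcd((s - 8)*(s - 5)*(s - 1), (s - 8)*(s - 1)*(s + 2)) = s^2 - 9*s + 8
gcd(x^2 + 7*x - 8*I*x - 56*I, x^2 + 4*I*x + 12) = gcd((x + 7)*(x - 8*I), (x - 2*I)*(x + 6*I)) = 1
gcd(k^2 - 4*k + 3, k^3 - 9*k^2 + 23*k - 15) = k^2 - 4*k + 3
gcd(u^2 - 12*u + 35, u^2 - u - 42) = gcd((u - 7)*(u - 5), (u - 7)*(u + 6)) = u - 7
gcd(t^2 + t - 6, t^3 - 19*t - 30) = t + 3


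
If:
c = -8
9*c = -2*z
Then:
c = -8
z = 36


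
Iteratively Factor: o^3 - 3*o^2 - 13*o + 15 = (o - 5)*(o^2 + 2*o - 3) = (o - 5)*(o + 3)*(o - 1)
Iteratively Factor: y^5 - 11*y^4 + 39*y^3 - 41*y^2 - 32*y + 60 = (y - 2)*(y^4 - 9*y^3 + 21*y^2 + y - 30) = (y - 2)*(y + 1)*(y^3 - 10*y^2 + 31*y - 30) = (y - 5)*(y - 2)*(y + 1)*(y^2 - 5*y + 6) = (y - 5)*(y - 2)^2*(y + 1)*(y - 3)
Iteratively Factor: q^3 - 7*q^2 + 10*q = (q)*(q^2 - 7*q + 10) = q*(q - 2)*(q - 5)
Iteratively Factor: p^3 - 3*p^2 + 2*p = (p)*(p^2 - 3*p + 2) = p*(p - 2)*(p - 1)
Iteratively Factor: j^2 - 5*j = (j - 5)*(j)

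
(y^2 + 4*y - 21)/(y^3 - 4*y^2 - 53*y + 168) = 1/(y - 8)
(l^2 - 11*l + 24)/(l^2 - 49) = (l^2 - 11*l + 24)/(l^2 - 49)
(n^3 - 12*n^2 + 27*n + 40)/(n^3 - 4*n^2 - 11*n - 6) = (n^2 - 13*n + 40)/(n^2 - 5*n - 6)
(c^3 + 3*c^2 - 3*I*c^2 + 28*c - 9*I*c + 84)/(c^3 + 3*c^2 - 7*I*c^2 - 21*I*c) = (c + 4*I)/c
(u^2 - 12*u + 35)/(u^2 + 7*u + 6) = (u^2 - 12*u + 35)/(u^2 + 7*u + 6)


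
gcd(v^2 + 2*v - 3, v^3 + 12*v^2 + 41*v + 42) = v + 3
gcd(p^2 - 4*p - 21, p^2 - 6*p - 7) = p - 7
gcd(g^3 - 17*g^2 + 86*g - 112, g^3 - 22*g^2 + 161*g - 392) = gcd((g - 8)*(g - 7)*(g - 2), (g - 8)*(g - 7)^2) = g^2 - 15*g + 56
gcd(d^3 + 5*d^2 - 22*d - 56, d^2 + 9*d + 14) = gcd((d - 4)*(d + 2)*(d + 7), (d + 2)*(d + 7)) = d^2 + 9*d + 14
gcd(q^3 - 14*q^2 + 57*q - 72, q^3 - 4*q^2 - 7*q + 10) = 1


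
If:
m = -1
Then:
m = -1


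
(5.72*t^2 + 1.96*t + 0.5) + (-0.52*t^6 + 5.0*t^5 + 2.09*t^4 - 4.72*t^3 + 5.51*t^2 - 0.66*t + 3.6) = -0.52*t^6 + 5.0*t^5 + 2.09*t^4 - 4.72*t^3 + 11.23*t^2 + 1.3*t + 4.1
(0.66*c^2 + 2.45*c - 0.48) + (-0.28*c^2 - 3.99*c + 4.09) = 0.38*c^2 - 1.54*c + 3.61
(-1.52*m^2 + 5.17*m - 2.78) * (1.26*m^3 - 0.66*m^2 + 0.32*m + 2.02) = -1.9152*m^5 + 7.5174*m^4 - 7.4014*m^3 + 0.4188*m^2 + 9.5538*m - 5.6156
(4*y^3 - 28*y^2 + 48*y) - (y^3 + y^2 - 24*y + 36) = 3*y^3 - 29*y^2 + 72*y - 36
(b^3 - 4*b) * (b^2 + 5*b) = b^5 + 5*b^4 - 4*b^3 - 20*b^2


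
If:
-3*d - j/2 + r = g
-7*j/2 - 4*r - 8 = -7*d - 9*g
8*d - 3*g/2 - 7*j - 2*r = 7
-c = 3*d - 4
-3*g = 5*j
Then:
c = -169/77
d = 159/77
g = 170/77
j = -102/77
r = 596/77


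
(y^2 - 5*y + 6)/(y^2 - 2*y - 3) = (y - 2)/(y + 1)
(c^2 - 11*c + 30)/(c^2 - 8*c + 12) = (c - 5)/(c - 2)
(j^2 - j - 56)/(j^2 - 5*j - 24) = (j + 7)/(j + 3)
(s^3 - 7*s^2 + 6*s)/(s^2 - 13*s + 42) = s*(s - 1)/(s - 7)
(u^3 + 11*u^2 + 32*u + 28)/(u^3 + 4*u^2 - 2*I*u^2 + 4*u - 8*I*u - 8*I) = (u + 7)/(u - 2*I)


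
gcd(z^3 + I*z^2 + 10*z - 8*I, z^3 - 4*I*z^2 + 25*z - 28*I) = z^2 + 3*I*z + 4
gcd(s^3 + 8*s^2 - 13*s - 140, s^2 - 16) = s - 4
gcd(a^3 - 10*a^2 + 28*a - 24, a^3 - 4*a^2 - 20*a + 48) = a^2 - 8*a + 12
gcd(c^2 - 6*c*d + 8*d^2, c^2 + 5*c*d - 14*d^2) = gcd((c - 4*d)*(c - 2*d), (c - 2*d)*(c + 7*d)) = c - 2*d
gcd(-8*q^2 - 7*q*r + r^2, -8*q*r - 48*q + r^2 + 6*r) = 8*q - r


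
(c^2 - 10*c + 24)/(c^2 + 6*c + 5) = (c^2 - 10*c + 24)/(c^2 + 6*c + 5)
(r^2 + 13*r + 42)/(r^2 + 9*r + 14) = (r + 6)/(r + 2)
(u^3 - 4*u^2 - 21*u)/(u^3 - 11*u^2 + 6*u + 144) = u*(u - 7)/(u^2 - 14*u + 48)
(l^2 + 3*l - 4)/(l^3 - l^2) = (l + 4)/l^2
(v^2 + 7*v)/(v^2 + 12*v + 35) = v/(v + 5)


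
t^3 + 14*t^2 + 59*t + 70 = (t + 2)*(t + 5)*(t + 7)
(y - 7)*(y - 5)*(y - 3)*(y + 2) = y^4 - 13*y^3 + 41*y^2 + 37*y - 210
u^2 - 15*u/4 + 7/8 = (u - 7/2)*(u - 1/4)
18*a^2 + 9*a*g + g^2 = (3*a + g)*(6*a + g)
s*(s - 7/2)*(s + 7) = s^3 + 7*s^2/2 - 49*s/2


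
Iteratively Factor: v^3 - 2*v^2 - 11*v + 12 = (v + 3)*(v^2 - 5*v + 4) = (v - 1)*(v + 3)*(v - 4)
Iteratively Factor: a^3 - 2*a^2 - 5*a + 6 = (a - 3)*(a^2 + a - 2) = (a - 3)*(a + 2)*(a - 1)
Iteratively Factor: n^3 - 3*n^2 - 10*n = (n)*(n^2 - 3*n - 10) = n*(n + 2)*(n - 5)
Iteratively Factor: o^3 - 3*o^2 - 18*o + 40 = (o - 5)*(o^2 + 2*o - 8) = (o - 5)*(o + 4)*(o - 2)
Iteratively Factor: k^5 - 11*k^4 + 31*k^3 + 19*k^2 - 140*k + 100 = (k - 1)*(k^4 - 10*k^3 + 21*k^2 + 40*k - 100) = (k - 2)*(k - 1)*(k^3 - 8*k^2 + 5*k + 50) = (k - 5)*(k - 2)*(k - 1)*(k^2 - 3*k - 10) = (k - 5)^2*(k - 2)*(k - 1)*(k + 2)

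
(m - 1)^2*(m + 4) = m^3 + 2*m^2 - 7*m + 4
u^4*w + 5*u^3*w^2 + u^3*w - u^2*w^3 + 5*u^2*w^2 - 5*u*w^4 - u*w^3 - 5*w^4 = (u - w)*(u + w)*(u + 5*w)*(u*w + w)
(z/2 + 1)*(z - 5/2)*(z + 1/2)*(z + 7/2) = z^4/2 + 7*z^3/4 - 21*z^2/8 - 167*z/16 - 35/8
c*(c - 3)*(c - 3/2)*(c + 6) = c^4 + 3*c^3/2 - 45*c^2/2 + 27*c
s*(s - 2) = s^2 - 2*s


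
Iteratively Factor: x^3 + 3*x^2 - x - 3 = (x + 3)*(x^2 - 1) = (x - 1)*(x + 3)*(x + 1)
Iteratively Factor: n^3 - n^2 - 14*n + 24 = (n + 4)*(n^2 - 5*n + 6) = (n - 3)*(n + 4)*(n - 2)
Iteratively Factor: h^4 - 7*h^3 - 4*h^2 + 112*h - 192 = (h + 4)*(h^3 - 11*h^2 + 40*h - 48) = (h - 4)*(h + 4)*(h^2 - 7*h + 12) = (h - 4)^2*(h + 4)*(h - 3)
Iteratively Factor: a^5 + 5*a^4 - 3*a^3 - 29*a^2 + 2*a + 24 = (a + 3)*(a^4 + 2*a^3 - 9*a^2 - 2*a + 8) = (a - 2)*(a + 3)*(a^3 + 4*a^2 - a - 4) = (a - 2)*(a - 1)*(a + 3)*(a^2 + 5*a + 4) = (a - 2)*(a - 1)*(a + 1)*(a + 3)*(a + 4)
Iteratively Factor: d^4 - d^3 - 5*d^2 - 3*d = (d)*(d^3 - d^2 - 5*d - 3) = d*(d - 3)*(d^2 + 2*d + 1) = d*(d - 3)*(d + 1)*(d + 1)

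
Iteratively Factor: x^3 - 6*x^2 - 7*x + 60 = (x - 4)*(x^2 - 2*x - 15) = (x - 4)*(x + 3)*(x - 5)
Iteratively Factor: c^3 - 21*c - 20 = (c + 1)*(c^2 - c - 20) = (c + 1)*(c + 4)*(c - 5)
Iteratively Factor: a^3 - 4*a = (a + 2)*(a^2 - 2*a) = (a - 2)*(a + 2)*(a)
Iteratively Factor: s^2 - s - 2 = (s + 1)*(s - 2)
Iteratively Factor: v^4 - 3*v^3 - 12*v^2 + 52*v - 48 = (v - 2)*(v^3 - v^2 - 14*v + 24) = (v - 2)^2*(v^2 + v - 12) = (v - 3)*(v - 2)^2*(v + 4)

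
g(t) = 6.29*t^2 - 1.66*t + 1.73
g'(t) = 12.58*t - 1.66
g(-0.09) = 1.93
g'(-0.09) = -2.79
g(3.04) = 54.81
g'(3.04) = 36.58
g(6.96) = 294.87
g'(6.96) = 85.90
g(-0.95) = 8.98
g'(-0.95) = -13.61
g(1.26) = 9.62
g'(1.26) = 14.19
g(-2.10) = 32.95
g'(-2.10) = -28.08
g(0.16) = 1.63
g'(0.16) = 0.35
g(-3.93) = 105.40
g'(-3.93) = -51.10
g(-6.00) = 238.13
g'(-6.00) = -77.14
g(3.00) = 53.36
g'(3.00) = 36.08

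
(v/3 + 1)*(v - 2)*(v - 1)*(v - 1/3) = v^4/3 - v^3/9 - 7*v^2/3 + 25*v/9 - 2/3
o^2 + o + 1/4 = (o + 1/2)^2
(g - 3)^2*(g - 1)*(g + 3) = g^4 - 4*g^3 - 6*g^2 + 36*g - 27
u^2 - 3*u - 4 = (u - 4)*(u + 1)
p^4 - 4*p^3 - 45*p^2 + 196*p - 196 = (p - 7)*(p - 2)^2*(p + 7)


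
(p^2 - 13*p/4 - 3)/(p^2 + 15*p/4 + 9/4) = (p - 4)/(p + 3)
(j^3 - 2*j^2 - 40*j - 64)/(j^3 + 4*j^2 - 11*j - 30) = (j^2 - 4*j - 32)/(j^2 + 2*j - 15)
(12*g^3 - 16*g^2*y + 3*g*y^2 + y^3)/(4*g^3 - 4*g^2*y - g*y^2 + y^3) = (6*g + y)/(2*g + y)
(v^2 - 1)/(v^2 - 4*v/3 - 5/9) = 9*(1 - v^2)/(-9*v^2 + 12*v + 5)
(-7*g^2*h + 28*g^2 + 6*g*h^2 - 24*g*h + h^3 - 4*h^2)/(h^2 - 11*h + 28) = (-7*g^2 + 6*g*h + h^2)/(h - 7)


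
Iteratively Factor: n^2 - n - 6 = (n + 2)*(n - 3)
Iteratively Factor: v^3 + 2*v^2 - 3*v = (v)*(v^2 + 2*v - 3) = v*(v - 1)*(v + 3)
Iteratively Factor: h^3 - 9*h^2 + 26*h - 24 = (h - 2)*(h^2 - 7*h + 12) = (h - 4)*(h - 2)*(h - 3)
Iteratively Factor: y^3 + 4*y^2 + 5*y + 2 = (y + 1)*(y^2 + 3*y + 2) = (y + 1)^2*(y + 2)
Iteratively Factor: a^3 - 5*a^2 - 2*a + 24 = (a - 4)*(a^2 - a - 6) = (a - 4)*(a + 2)*(a - 3)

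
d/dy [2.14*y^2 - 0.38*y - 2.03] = 4.28*y - 0.38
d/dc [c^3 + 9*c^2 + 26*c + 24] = 3*c^2 + 18*c + 26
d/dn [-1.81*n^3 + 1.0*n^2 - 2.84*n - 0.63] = -5.43*n^2 + 2.0*n - 2.84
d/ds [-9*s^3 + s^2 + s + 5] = -27*s^2 + 2*s + 1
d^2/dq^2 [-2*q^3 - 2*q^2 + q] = -12*q - 4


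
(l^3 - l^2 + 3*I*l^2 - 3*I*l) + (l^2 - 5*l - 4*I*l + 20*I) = l^3 + 3*I*l^2 - 5*l - 7*I*l + 20*I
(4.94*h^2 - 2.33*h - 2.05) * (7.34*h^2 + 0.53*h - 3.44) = 36.2596*h^4 - 14.484*h^3 - 33.2755*h^2 + 6.9287*h + 7.052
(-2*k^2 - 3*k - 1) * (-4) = 8*k^2 + 12*k + 4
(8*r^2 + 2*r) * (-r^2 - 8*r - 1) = -8*r^4 - 66*r^3 - 24*r^2 - 2*r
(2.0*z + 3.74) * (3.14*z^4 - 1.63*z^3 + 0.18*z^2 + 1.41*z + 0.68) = 6.28*z^5 + 8.4836*z^4 - 5.7362*z^3 + 3.4932*z^2 + 6.6334*z + 2.5432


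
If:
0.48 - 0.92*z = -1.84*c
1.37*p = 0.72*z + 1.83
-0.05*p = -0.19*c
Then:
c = 0.59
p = 2.23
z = 1.69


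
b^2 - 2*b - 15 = (b - 5)*(b + 3)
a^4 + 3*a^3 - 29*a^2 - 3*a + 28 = (a - 4)*(a - 1)*(a + 1)*(a + 7)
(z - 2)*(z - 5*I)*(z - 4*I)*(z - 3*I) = z^4 - 2*z^3 - 12*I*z^3 - 47*z^2 + 24*I*z^2 + 94*z + 60*I*z - 120*I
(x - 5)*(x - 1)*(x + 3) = x^3 - 3*x^2 - 13*x + 15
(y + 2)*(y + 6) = y^2 + 8*y + 12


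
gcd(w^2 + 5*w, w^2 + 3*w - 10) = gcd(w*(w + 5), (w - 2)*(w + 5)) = w + 5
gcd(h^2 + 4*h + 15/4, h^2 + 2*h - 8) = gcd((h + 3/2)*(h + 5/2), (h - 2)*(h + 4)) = 1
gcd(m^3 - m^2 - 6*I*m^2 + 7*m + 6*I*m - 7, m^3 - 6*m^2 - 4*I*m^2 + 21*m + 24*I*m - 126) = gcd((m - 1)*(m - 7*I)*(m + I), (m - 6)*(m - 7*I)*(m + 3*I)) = m - 7*I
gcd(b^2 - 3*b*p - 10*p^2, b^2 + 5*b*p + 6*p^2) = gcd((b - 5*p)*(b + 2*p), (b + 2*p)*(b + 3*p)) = b + 2*p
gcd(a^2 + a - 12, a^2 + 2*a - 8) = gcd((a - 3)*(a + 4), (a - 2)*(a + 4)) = a + 4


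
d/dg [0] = 0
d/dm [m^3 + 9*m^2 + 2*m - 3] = 3*m^2 + 18*m + 2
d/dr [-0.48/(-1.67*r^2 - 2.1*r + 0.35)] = (-1.6032*r - 1.008)/(1.67*r^2 + 2.1*r - 0.35)^2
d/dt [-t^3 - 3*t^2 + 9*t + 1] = -3*t^2 - 6*t + 9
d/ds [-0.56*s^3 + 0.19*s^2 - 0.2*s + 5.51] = -1.68*s^2 + 0.38*s - 0.2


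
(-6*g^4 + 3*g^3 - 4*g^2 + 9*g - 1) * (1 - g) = 6*g^5 - 9*g^4 + 7*g^3 - 13*g^2 + 10*g - 1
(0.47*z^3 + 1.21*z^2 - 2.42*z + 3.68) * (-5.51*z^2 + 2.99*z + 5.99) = -2.5897*z^5 - 5.2618*z^4 + 19.7674*z^3 - 20.2647*z^2 - 3.4926*z + 22.0432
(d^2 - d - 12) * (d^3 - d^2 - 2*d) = d^5 - 2*d^4 - 13*d^3 + 14*d^2 + 24*d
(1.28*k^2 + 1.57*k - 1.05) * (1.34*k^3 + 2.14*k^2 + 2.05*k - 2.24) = 1.7152*k^5 + 4.843*k^4 + 4.5768*k^3 - 1.8957*k^2 - 5.6693*k + 2.352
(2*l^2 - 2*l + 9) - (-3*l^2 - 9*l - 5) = 5*l^2 + 7*l + 14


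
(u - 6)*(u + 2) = u^2 - 4*u - 12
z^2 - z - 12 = (z - 4)*(z + 3)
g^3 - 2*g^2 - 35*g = g*(g - 7)*(g + 5)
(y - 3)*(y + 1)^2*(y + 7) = y^4 + 6*y^3 - 12*y^2 - 38*y - 21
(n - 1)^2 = n^2 - 2*n + 1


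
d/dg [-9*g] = -9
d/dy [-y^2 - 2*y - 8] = -2*y - 2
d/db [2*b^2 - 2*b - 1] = 4*b - 2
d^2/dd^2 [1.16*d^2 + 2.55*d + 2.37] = 2.32000000000000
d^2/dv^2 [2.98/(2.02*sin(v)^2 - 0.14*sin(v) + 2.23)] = (-48.638368*sin(v)^4 + 2.528232*sin(v)^3 + 126.593976*sin(v)^2 - 5.98682*sin(v) - 26.7306)/(2.02*sin(v)^2 - 0.14*sin(v) + 2.23)^3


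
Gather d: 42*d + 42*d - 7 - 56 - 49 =84*d - 112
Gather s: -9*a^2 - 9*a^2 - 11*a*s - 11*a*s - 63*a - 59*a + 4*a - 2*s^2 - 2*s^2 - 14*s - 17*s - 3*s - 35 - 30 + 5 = -18*a^2 - 118*a - 4*s^2 + s*(-22*a - 34) - 60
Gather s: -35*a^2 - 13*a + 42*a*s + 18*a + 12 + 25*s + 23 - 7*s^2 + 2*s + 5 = -35*a^2 + 5*a - 7*s^2 + s*(42*a + 27) + 40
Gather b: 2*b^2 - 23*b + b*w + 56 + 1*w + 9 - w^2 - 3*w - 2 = 2*b^2 + b*(w - 23) - w^2 - 2*w + 63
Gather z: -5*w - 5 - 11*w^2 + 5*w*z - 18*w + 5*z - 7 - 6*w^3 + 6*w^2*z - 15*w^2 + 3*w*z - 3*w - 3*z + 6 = -6*w^3 - 26*w^2 - 26*w + z*(6*w^2 + 8*w + 2) - 6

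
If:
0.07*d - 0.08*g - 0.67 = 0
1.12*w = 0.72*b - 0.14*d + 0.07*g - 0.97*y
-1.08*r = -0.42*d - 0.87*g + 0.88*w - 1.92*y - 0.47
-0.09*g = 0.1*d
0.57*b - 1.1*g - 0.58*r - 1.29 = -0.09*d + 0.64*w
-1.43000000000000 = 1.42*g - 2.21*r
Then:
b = -21.20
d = 4.22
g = -4.69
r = -2.36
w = -10.11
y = -5.01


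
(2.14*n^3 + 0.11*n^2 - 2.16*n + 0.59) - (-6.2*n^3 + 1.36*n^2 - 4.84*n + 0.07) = 8.34*n^3 - 1.25*n^2 + 2.68*n + 0.52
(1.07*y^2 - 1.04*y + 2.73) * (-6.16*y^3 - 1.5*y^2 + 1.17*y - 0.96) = -6.5912*y^5 + 4.8014*y^4 - 14.0049*y^3 - 6.339*y^2 + 4.1925*y - 2.6208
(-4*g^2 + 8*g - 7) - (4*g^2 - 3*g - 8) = -8*g^2 + 11*g + 1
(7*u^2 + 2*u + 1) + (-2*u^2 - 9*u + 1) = 5*u^2 - 7*u + 2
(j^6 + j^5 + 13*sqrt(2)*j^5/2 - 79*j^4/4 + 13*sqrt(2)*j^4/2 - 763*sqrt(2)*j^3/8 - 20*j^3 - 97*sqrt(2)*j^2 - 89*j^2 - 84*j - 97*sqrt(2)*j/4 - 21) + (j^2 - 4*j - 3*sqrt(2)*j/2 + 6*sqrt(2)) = j^6 + j^5 + 13*sqrt(2)*j^5/2 - 79*j^4/4 + 13*sqrt(2)*j^4/2 - 763*sqrt(2)*j^3/8 - 20*j^3 - 97*sqrt(2)*j^2 - 88*j^2 - 88*j - 103*sqrt(2)*j/4 - 21 + 6*sqrt(2)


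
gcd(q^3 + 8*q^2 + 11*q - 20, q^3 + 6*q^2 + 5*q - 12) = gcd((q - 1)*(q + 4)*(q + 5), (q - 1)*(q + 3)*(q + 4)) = q^2 + 3*q - 4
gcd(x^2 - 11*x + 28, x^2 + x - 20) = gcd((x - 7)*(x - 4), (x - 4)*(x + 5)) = x - 4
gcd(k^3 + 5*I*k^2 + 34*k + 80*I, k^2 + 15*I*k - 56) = k + 8*I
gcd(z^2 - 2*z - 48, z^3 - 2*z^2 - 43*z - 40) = z - 8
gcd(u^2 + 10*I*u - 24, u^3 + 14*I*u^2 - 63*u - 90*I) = u + 6*I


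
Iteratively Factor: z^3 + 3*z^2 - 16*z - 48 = (z + 4)*(z^2 - z - 12) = (z + 3)*(z + 4)*(z - 4)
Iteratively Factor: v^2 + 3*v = (v + 3)*(v)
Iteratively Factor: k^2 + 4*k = (k)*(k + 4)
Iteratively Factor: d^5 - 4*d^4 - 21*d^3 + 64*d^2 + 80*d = (d + 4)*(d^4 - 8*d^3 + 11*d^2 + 20*d) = (d + 1)*(d + 4)*(d^3 - 9*d^2 + 20*d) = (d - 5)*(d + 1)*(d + 4)*(d^2 - 4*d) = d*(d - 5)*(d + 1)*(d + 4)*(d - 4)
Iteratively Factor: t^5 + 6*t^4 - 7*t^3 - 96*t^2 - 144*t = (t + 3)*(t^4 + 3*t^3 - 16*t^2 - 48*t) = (t + 3)*(t + 4)*(t^3 - t^2 - 12*t) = t*(t + 3)*(t + 4)*(t^2 - t - 12) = t*(t + 3)^2*(t + 4)*(t - 4)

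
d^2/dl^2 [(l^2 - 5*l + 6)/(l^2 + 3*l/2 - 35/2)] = 8*(-13*l^3 + 141*l^2 - 471*l + 587)/(8*l^6 + 36*l^5 - 366*l^4 - 1233*l^3 + 6405*l^2 + 11025*l - 42875)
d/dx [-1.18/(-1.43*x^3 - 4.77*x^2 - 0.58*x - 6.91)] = (-5.0622*x^2 - 11.2572*x - 0.6844)/(1.43*x^3 + 4.77*x^2 + 0.58*x + 6.91)^2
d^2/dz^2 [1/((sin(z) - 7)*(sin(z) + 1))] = (-83*sin(z) + sin(3*z) - 11*cos(2*z) + 97)/((sin(z) - 7)^3*(sin(z) + 1)^2)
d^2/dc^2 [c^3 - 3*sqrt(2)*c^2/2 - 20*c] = 6*c - 3*sqrt(2)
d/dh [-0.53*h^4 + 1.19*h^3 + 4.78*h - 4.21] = -2.12*h^3 + 3.57*h^2 + 4.78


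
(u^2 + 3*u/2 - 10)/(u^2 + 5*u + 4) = (u - 5/2)/(u + 1)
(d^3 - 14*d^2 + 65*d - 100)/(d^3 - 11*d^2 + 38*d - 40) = (d - 5)/(d - 2)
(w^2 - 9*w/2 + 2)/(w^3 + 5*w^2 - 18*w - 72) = (w - 1/2)/(w^2 + 9*w + 18)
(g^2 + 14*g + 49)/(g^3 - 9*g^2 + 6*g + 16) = (g^2 + 14*g + 49)/(g^3 - 9*g^2 + 6*g + 16)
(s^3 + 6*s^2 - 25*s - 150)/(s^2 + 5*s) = s + 1 - 30/s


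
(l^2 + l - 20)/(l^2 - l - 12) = (l + 5)/(l + 3)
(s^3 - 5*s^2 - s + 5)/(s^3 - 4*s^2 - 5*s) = (s - 1)/s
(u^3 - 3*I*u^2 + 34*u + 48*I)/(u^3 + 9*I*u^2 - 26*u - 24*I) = (u - 8*I)/(u + 4*I)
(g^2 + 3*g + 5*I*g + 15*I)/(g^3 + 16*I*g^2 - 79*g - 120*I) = (g + 3)/(g^2 + 11*I*g - 24)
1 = 1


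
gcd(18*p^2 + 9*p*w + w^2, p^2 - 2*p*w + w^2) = 1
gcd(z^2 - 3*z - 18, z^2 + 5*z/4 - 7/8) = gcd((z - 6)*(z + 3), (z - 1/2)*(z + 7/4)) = 1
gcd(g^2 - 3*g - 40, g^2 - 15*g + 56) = g - 8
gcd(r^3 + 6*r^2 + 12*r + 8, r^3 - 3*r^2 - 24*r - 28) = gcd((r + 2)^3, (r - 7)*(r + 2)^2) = r^2 + 4*r + 4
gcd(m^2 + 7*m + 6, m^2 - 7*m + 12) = 1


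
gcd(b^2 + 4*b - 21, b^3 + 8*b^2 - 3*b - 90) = b - 3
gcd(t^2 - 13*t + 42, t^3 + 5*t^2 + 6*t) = 1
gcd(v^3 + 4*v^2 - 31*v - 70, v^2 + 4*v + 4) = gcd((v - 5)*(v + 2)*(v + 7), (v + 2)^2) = v + 2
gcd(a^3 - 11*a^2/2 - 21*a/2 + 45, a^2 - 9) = a + 3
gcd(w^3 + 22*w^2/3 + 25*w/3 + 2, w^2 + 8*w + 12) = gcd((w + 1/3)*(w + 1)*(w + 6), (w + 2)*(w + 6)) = w + 6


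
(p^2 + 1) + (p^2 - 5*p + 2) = 2*p^2 - 5*p + 3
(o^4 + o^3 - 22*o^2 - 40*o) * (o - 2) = o^5 - o^4 - 24*o^3 + 4*o^2 + 80*o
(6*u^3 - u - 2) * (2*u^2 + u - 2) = 12*u^5 + 6*u^4 - 14*u^3 - 5*u^2 + 4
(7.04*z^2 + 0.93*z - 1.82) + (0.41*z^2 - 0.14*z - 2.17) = 7.45*z^2 + 0.79*z - 3.99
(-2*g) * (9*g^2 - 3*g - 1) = -18*g^3 + 6*g^2 + 2*g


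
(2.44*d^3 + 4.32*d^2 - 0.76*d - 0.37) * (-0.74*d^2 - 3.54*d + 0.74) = -1.8056*d^5 - 11.8344*d^4 - 12.9248*d^3 + 6.161*d^2 + 0.7474*d - 0.2738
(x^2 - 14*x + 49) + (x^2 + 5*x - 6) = 2*x^2 - 9*x + 43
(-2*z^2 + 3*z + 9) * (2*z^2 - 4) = -4*z^4 + 6*z^3 + 26*z^2 - 12*z - 36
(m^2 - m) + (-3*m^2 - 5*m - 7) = -2*m^2 - 6*m - 7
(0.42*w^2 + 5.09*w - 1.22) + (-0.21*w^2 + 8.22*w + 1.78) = 0.21*w^2 + 13.31*w + 0.56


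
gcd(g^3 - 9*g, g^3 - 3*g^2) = g^2 - 3*g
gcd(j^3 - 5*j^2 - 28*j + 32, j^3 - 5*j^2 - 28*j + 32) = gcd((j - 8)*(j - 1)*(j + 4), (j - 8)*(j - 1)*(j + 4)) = j^3 - 5*j^2 - 28*j + 32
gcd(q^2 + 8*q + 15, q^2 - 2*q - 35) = q + 5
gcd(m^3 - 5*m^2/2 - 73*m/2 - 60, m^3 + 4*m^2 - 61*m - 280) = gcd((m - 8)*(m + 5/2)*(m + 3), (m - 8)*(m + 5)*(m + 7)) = m - 8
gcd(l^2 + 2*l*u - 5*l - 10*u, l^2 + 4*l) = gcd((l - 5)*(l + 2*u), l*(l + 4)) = 1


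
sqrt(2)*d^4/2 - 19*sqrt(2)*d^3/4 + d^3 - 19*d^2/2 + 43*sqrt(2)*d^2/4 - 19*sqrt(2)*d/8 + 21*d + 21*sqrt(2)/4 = (d - 6)*(d - 7/2)*(d + sqrt(2)/2)*(sqrt(2)*d/2 + 1/2)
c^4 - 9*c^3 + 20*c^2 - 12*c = c*(c - 6)*(c - 2)*(c - 1)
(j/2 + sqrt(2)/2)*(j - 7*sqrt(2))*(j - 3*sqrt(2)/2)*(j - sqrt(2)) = j^4/2 - 17*sqrt(2)*j^3/4 + 19*j^2/2 + 17*sqrt(2)*j/2 - 21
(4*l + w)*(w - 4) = 4*l*w - 16*l + w^2 - 4*w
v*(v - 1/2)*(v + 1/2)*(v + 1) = v^4 + v^3 - v^2/4 - v/4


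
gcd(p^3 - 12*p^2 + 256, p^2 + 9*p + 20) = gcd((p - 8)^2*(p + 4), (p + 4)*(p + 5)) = p + 4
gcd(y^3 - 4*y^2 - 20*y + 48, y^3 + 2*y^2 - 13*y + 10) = y - 2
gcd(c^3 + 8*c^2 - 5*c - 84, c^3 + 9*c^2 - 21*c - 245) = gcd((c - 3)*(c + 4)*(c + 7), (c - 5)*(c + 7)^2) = c + 7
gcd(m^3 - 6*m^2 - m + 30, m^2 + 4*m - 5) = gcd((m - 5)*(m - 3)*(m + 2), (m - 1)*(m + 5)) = 1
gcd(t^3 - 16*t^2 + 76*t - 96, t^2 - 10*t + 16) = t^2 - 10*t + 16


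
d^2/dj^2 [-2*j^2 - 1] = -4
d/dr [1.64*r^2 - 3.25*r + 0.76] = 3.28*r - 3.25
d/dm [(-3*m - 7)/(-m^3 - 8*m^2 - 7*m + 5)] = (3*m^3 + 24*m^2 + 21*m - (3*m + 7)*(3*m^2 + 16*m + 7) - 15)/(m^3 + 8*m^2 + 7*m - 5)^2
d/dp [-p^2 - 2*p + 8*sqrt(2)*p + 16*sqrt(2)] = -2*p - 2 + 8*sqrt(2)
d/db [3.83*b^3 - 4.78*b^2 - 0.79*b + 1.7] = 11.49*b^2 - 9.56*b - 0.79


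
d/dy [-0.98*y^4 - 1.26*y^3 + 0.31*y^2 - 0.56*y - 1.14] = -3.92*y^3 - 3.78*y^2 + 0.62*y - 0.56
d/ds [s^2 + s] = 2*s + 1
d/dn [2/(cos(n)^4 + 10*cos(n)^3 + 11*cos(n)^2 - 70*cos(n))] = 4*(2*cos(n)^3 + 15*cos(n)^2 + 11*cos(n) - 35)*sin(n)/((cos(n)^3 + 10*cos(n)^2 + 11*cos(n) - 70)^2*cos(n)^2)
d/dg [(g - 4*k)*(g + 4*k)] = 2*g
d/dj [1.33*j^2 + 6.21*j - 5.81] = 2.66*j + 6.21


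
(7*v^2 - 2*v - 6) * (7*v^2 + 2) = 49*v^4 - 14*v^3 - 28*v^2 - 4*v - 12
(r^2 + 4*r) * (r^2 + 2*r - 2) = r^4 + 6*r^3 + 6*r^2 - 8*r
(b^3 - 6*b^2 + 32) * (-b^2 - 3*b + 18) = -b^5 + 3*b^4 + 36*b^3 - 140*b^2 - 96*b + 576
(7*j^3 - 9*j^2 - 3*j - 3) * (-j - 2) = -7*j^4 - 5*j^3 + 21*j^2 + 9*j + 6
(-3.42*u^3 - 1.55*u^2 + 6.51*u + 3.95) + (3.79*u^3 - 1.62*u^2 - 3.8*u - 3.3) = 0.37*u^3 - 3.17*u^2 + 2.71*u + 0.65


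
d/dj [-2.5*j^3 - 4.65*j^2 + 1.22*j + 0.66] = -7.5*j^2 - 9.3*j + 1.22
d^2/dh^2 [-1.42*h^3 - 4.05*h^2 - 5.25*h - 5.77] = -8.52*h - 8.1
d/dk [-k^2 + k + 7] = 1 - 2*k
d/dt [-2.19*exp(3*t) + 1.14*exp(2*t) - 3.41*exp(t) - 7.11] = (-6.57*exp(2*t) + 2.28*exp(t) - 3.41)*exp(t)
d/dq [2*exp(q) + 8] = 2*exp(q)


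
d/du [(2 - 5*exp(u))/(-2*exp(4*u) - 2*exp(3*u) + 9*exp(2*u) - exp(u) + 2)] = (-(5*exp(u) - 2)*(8*exp(3*u) + 6*exp(2*u) - 18*exp(u) + 1) + 10*exp(4*u) + 10*exp(3*u) - 45*exp(2*u) + 5*exp(u) - 10)*exp(u)/(2*exp(4*u) + 2*exp(3*u) - 9*exp(2*u) + exp(u) - 2)^2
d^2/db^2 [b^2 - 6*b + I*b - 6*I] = 2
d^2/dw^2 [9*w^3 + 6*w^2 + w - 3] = 54*w + 12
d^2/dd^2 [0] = 0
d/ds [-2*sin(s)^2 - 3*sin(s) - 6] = -(4*sin(s) + 3)*cos(s)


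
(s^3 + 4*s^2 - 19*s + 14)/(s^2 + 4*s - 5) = (s^2 + 5*s - 14)/(s + 5)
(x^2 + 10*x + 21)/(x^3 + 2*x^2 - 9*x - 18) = (x + 7)/(x^2 - x - 6)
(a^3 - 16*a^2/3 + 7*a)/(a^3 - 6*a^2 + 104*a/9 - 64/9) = 3*a*(3*a^2 - 16*a + 21)/(9*a^3 - 54*a^2 + 104*a - 64)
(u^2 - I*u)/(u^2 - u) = (u - I)/(u - 1)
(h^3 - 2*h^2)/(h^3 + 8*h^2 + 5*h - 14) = h^2*(h - 2)/(h^3 + 8*h^2 + 5*h - 14)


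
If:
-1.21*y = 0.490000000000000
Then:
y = -0.40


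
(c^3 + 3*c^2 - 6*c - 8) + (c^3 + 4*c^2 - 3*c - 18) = 2*c^3 + 7*c^2 - 9*c - 26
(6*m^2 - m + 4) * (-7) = -42*m^2 + 7*m - 28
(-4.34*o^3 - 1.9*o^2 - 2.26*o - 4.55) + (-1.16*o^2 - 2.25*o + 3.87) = -4.34*o^3 - 3.06*o^2 - 4.51*o - 0.68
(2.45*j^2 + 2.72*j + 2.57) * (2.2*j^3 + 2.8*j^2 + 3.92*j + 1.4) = 5.39*j^5 + 12.844*j^4 + 22.874*j^3 + 21.2884*j^2 + 13.8824*j + 3.598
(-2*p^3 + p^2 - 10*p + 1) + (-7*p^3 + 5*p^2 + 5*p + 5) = -9*p^3 + 6*p^2 - 5*p + 6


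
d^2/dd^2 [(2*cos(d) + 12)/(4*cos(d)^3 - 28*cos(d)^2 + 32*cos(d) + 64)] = (-(1 - cos(2*d))^2 - 767*cos(d)/4 + 24*cos(2*d) - 61*cos(3*d)/4 + 144)/(2*(cos(d) - 4)^4*(cos(d) + 1)^2)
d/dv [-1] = 0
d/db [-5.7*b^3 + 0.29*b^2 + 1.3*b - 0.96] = -17.1*b^2 + 0.58*b + 1.3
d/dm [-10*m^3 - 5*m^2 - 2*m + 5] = -30*m^2 - 10*m - 2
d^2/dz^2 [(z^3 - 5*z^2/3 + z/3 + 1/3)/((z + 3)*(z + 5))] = 8*(47*z^3 + 327*z^2 + 501*z - 299)/(3*(z^6 + 24*z^5 + 237*z^4 + 1232*z^3 + 3555*z^2 + 5400*z + 3375))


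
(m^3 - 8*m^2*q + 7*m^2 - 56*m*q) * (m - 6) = m^4 - 8*m^3*q + m^3 - 8*m^2*q - 42*m^2 + 336*m*q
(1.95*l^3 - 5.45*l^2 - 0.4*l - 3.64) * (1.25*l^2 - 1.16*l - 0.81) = 2.4375*l^5 - 9.0745*l^4 + 4.2425*l^3 + 0.3285*l^2 + 4.5464*l + 2.9484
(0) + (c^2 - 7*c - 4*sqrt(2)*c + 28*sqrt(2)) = c^2 - 7*c - 4*sqrt(2)*c + 28*sqrt(2)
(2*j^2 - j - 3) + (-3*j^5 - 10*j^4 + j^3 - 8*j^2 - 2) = -3*j^5 - 10*j^4 + j^3 - 6*j^2 - j - 5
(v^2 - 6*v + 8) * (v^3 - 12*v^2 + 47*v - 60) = v^5 - 18*v^4 + 127*v^3 - 438*v^2 + 736*v - 480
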